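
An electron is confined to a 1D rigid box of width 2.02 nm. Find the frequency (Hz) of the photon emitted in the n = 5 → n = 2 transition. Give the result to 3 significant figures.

f = 4.68×10^14 Hz

E_1 = h²/(8m_eL²) = 1.477×10^-20 J and ΔE = (5² − 2²)E_1 = 3.102×10^-19 J.
f = ΔE/h = 3.102×10^-19/6.626×10^-34 = 4.68×10^14 Hz.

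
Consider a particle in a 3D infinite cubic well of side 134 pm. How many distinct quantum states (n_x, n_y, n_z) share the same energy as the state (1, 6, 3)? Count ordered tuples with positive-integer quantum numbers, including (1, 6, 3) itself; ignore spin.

degeneracy = 6

The level has n_x² + n_y² + n_z² = 46. The ordered positive-integer solutions are (1, 3, 6), (1, 6, 3), (3, 1, 6), (3, 6, 1), (6, 1, 3), (6, 3, 1).
That gives 6 states.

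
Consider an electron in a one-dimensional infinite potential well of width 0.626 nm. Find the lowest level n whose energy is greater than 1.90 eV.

E_1 = h²/(8m_eL²) = 1.537×10^-19 J = 0.9594 eV.
Need n² > 1.90/0.9594 = 1.980, i.e. n > 1.407.
The smallest integer satisfying this is n = 2.

n = 2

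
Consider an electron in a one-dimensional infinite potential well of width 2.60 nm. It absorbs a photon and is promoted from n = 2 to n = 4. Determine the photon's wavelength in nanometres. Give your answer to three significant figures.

E_1 = h²/(8m_eL²) = 8.912×10^-21 J, so ΔE = (4² − 2²)E_1 = 1.069×10^-19 J.
λ = hc/ΔE = (6.626×10^-34·2.998×10^8)/1.069×10^-19 = 1.86×10^-6 m = 1.86×10^3 nm.

λ = 1.86×10^3 nm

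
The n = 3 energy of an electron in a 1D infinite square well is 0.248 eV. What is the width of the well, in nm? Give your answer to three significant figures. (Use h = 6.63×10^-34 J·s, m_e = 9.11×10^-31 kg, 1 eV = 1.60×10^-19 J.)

L = 3.70 nm

From E_n = n²h²/(8m_eL²), L = n·h/√(8m_eE_n).
E_3 = 0.248 eV = 3.968×10^-20 J, so L = 3·6.63×10^-34/√(8·9.11×10^-31·3.968×10^-20) = 3.70×10^-9 m = 3.70 nm.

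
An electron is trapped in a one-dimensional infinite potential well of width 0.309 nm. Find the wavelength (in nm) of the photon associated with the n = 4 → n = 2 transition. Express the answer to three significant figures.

E_1 = h²/(8m_eL²) = 6.310×10^-19 J, so ΔE = (4² − 2²)E_1 = 7.572×10^-18 J.
λ = hc/ΔE = (6.626×10^-34·2.998×10^8)/7.572×10^-18 = 2.62×10^-8 m = 26.2 nm.

λ = 26.2 nm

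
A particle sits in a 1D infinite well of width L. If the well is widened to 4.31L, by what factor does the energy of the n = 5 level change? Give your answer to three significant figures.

0.0538

E_n ∝ 1/L², so the energy scales by 1/4.31² = 0.0538.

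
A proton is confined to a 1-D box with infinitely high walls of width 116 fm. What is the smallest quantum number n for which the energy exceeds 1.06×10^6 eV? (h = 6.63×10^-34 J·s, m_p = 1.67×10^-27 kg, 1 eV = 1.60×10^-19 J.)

E_1 = h²/(8m_pL²) = 2.445×10^-15 J = 1.528×10^4 eV.
Need n² > 1.06×10^6/1.528×10^4 = 69.37, i.e. n > 8.329.
The smallest integer satisfying this is n = 9.

n = 9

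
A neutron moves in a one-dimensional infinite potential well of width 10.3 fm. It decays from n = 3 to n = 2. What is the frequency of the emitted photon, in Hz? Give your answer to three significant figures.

E_1 = h²/(8m_nL²) = 3.088×10^-13 J and ΔE = (3² − 2²)E_1 = 1.544×10^-12 J.
f = ΔE/h = 1.544×10^-12/6.626×10^-34 = 2.33×10^21 Hz.

f = 2.33×10^21 Hz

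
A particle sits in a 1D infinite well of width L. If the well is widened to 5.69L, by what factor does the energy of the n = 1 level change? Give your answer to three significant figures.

0.0309

E_n ∝ 1/L², so the energy scales by 1/5.69² = 0.0309.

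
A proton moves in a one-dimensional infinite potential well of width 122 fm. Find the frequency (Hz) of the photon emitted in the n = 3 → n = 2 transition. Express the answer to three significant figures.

E_1 = h²/(8m_pL²) = 2.204×10^-15 J and ΔE = (3² − 2²)E_1 = 1.102×10^-14 J.
f = ΔE/h = 1.102×10^-14/6.626×10^-34 = 1.66×10^19 Hz.

f = 1.66×10^19 Hz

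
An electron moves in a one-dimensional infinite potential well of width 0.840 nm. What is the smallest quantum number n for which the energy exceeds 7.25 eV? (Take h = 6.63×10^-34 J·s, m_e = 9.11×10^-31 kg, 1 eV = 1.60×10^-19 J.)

n = 4

E_1 = h²/(8m_eL²) = 8.548×10^-20 J = 0.5343 eV.
Need n² > 7.25/0.5343 = 13.57, i.e. n > 3.684.
The smallest integer satisfying this is n = 4.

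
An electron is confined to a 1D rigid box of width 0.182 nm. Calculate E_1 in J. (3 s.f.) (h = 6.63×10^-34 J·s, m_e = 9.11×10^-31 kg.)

E_1 = 1.82×10^-18 J

For an infinite well E_n = n²h²/(8m_eL²), so E_1 = h²/(8m_eL²) = (6.63×10^-34)²/(8·9.11×10^-31·(1.82×10^-10 m)²) = 1.821×10^-18 J.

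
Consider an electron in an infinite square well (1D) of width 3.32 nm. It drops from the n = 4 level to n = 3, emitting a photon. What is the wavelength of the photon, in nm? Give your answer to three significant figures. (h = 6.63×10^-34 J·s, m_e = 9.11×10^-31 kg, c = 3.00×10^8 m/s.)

E_1 = h²/(8m_eL²) = 5.472×10^-21 J, so ΔE = (4² − 3²)E_1 = 3.830×10^-20 J.
λ = hc/ΔE = (6.63×10^-34·3.00×10^8)/3.830×10^-20 = 5.19×10^-6 m = 5.19×10^3 nm.

λ = 5.19×10^3 nm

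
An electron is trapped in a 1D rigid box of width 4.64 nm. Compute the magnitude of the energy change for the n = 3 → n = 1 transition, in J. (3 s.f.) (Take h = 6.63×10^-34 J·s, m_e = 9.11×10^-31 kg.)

E_1 = h²/(8m_eL²) = 2.801×10^-21 J.
|ΔE| = |3² − 1²|·E_1 = 8·2.801×10^-21 J = 2.24×10^-20 J.

|ΔE| = 2.24×10^-20 J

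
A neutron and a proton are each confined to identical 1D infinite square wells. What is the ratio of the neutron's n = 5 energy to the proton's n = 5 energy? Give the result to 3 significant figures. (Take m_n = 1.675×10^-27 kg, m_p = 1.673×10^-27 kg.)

E_n ∝ 1/m at fixed n and L, so the ratio is m_p/m_n = 1.673×10^-27/1.675×10^-27 = 0.999.

0.999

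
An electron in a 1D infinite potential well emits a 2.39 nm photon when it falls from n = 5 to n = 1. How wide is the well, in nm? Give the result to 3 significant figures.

L = 0.132 nm

The photon carries ΔE = hc/λ = 6.626×10^-34·2.998×10^8/2.39×10^-9 m = 8.312×10^-17 J.
Since ΔE = (5² − 1²)E_1, E_1 = 3.463×10^-18 J, and L = h/√(8m_eE_1) = 1.32×10^-10 m = 0.132 nm.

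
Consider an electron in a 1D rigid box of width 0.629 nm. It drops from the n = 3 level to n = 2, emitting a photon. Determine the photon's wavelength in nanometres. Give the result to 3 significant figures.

E_1 = h²/(8m_eL²) = 1.523×10^-19 J, so ΔE = (3² − 2²)E_1 = 7.615×10^-19 J.
λ = hc/ΔE = (6.626×10^-34·2.998×10^8)/7.615×10^-19 = 2.61×10^-7 m = 261 nm.

λ = 261 nm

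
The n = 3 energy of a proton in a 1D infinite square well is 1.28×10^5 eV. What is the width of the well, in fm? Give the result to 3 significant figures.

L = 120 fm

From E_n = n²h²/(8m_pL²), L = n·h/√(8m_pE_n).
E_3 = 1.28×10^5 eV = 2.051×10^-14 J, so L = 3·6.626×10^-34/√(8·1.673×10^-27·2.051×10^-14) = 1.20×10^-13 m = 120 fm.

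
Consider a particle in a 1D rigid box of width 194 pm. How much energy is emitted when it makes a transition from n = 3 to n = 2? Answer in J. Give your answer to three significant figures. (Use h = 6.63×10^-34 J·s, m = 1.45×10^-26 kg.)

|ΔE| = 5.03×10^-22 J

E_1 = h²/(8mL²) = 1.007×10^-22 J.
|ΔE| = |3² − 2²|·E_1 = 5·1.007×10^-22 J = 5.03×10^-22 J.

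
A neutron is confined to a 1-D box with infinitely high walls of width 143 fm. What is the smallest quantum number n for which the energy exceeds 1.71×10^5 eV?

n = 5

E_1 = h²/(8m_nL²) = 1.602×10^-15 J = 1.000×10^4 eV.
Need n² > 1.71×10^5/1.000×10^4 = 17.10, i.e. n > 4.135.
The smallest integer satisfying this is n = 5.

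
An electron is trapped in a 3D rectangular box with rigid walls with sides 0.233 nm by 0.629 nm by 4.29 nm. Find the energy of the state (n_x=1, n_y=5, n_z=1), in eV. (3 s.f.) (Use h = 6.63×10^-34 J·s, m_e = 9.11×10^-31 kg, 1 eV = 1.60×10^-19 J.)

For a 3D rectangular well E = (h²/8m_e)·Σ n_i²/L_i² = (6.63×10^-34)²/(8·9.11×10^-31) · [1²/(0.233 nm)² + 5²/(0.629 nm)² + 1²/(4.29 nm)²].
Evaluating gives E = 4.925×10^-18 J = 30.8 eV.

E = 30.8 eV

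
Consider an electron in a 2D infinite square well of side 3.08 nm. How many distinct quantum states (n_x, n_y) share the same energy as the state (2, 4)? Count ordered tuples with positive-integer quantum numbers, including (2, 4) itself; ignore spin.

degeneracy = 2

The level has n_x² + n_y² = 20. The ordered positive-integer solutions are (2, 4), (4, 2).
That gives 2 states.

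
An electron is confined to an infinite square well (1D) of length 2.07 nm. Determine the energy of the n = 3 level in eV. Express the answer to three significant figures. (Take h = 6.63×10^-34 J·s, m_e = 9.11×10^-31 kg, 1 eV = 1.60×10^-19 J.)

For an infinite well E_n = n²h²/(8m_eL²), so E_1 = h²/(8m_eL²) = (6.63×10^-34)²/(8·9.11×10^-31·(2.07×10^-9 m)²) = 1.408×10^-20 J.
Then E_3 = 3²·E_1 = 9·1.408×10^-20 J = 1.267×10^-19 J.
Converting, E_3 = 1.267×10^-19 J / (1.60×10^-19 J/eV) = 0.792 eV.

E_3 = 0.792 eV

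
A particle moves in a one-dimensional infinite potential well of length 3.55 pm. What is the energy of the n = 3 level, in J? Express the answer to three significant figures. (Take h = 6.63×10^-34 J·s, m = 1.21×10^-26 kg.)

E_3 = 3.24×10^-18 J

For an infinite well E_n = n²h²/(8mL²), so E_1 = h²/(8mL²) = (6.63×10^-34)²/(8·1.21×10^-26·(3.55×10^-12 m)²) = 3.603×10^-19 J.
Then E_3 = 3²·E_1 = 9·3.603×10^-19 J = 3.24×10^-18 J.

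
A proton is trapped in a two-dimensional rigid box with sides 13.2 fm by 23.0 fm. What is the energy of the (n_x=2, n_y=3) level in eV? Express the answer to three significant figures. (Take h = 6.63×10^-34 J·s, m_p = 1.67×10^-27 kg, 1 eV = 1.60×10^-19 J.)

For a 2D rectangular well E = (h²/8m_p)·Σ n_i²/L_i² = (6.63×10^-34)²/(8·1.67×10^-27) · [2²/(13.2 fm)² + 3²/(23.0 fm)²].
Evaluating gives E = 1.315×10^-12 J = 8.22×10^6 eV.

E = 8.22×10^6 eV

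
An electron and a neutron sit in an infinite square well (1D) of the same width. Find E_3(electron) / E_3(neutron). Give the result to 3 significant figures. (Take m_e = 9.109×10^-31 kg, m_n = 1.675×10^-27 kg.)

1.84×10^3

E_n ∝ 1/m at fixed n and L, so the ratio is m_n/m_e = 1.675×10^-27/9.109×10^-31 = 1.84×10^3.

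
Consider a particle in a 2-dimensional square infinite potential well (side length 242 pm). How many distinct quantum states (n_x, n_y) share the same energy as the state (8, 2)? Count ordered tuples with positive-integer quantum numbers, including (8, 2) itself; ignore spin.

degeneracy = 2

The level has n_x² + n_y² = 68. The ordered positive-integer solutions are (2, 8), (8, 2).
That gives 2 states.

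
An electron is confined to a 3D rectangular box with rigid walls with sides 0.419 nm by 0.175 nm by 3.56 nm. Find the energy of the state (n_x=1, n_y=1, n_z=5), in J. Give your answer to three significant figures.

For a 3D rectangular well E = (h²/8m_e)·Σ n_i²/L_i² = (6.626×10^-34)²/(8·9.109×10^-31) · [1²/(0.419 nm)² + 1²/(0.175 nm)² + 5²/(3.56 nm)²].
Evaluating gives E = 2.43×10^-18 J.

E = 2.43×10^-18 J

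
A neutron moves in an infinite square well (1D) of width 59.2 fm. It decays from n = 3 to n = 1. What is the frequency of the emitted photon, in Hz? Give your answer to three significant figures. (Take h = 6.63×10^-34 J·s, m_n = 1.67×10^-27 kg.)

E_1 = h²/(8m_nL²) = 9.388×10^-15 J and ΔE = (3² − 1²)E_1 = 7.510×10^-14 J.
f = ΔE/h = 7.510×10^-14/6.63×10^-34 = 1.13×10^20 Hz.

f = 1.13×10^20 Hz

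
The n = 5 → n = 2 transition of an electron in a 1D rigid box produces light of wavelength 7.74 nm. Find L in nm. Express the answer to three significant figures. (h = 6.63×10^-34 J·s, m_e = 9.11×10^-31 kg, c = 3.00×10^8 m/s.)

L = 0.222 nm

The photon carries ΔE = hc/λ = 6.63×10^-34·3.00×10^8/7.74×10^-9 m = 2.570×10^-17 J.
Since ΔE = (5² − 2²)E_1, E_1 = 1.224×10^-18 J, and L = h/√(8m_eE_1) = 2.22×10^-10 m = 0.222 nm.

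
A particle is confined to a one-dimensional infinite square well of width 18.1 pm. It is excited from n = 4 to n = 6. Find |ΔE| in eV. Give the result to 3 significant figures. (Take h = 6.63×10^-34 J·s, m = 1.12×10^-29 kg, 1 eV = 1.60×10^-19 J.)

|ΔE| = 1.87×10^3 eV

E_1 = h²/(8mL²) = 1.497×10^-17 J.
|ΔE| = |4² − 6²|·E_1 = 20·1.497×10^-17 J = 2.994×10^-16 J = 1.87×10^3 eV.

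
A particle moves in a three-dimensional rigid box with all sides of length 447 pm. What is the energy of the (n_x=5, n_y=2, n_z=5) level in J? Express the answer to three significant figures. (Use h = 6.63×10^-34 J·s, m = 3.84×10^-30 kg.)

E = 3.87×10^-18 J

For a 3D rectangular well E = (h²/8m)·Σ n_i²/L_i² = (6.63×10^-34)²/(8·3.84×10^-30) · [5²/(447 pm)² + 2²/(447 pm)² + 5²/(447 pm)²].
Evaluating gives E = 3.87×10^-18 J.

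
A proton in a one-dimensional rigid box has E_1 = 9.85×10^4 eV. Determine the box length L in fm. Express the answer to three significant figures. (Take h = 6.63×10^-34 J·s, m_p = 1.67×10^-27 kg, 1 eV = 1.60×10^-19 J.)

L = 45.7 fm

From E_n = n²h²/(8m_pL²), L = n·h/√(8m_pE_n).
E_1 = 9.85×10^4 eV = 1.576×10^-14 J, so L = 1·6.63×10^-34/√(8·1.67×10^-27·1.576×10^-14) = 4.57×10^-14 m = 45.7 fm.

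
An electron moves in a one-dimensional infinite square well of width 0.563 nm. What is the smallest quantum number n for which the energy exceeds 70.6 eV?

E_1 = h²/(8m_eL²) = 1.901×10^-19 J = 1.187 eV.
Need n² > 70.6/1.187 = 59.48, i.e. n > 7.712.
The smallest integer satisfying this is n = 8.

n = 8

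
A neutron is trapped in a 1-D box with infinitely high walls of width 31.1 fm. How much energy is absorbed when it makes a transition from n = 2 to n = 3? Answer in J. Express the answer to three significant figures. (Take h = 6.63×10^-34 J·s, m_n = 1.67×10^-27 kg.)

|ΔE| = 1.70×10^-13 J

E_1 = h²/(8m_nL²) = 3.402×10^-14 J.
|ΔE| = |2² − 3²|·E_1 = 5·3.402×10^-14 J = 1.70×10^-13 J.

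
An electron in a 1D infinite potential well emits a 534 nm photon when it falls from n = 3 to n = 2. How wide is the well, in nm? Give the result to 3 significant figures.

L = 0.900 nm

The photon carries ΔE = hc/λ = 6.626×10^-34·2.998×10^8/5.34×10^-7 m = 3.720×10^-19 J.
Since ΔE = (3² − 2²)E_1, E_1 = 7.440×10^-20 J, and L = h/√(8m_eE_1) = 9.00×10^-10 m = 0.900 nm.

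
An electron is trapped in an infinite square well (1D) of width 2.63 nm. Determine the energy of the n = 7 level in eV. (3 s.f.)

For an infinite well E_n = n²h²/(8m_eL²), so E_1 = h²/(8m_eL²) = (6.626×10^-34)²/(8·9.109×10^-31·(2.63×10^-9 m)²) = 8.710×10^-21 J.
Then E_7 = 7²·E_1 = 49·8.710×10^-21 J = 4.268×10^-19 J.
Converting, E_7 = 4.268×10^-19 J / (1.602×10^-19 J/eV) = 2.66 eV.

E_7 = 2.66 eV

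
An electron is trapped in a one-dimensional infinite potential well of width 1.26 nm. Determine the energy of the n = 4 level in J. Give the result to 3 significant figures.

E_4 = 6.07×10^-19 J

For an infinite well E_n = n²h²/(8m_eL²), so E_1 = h²/(8m_eL²) = (6.626×10^-34)²/(8·9.109×10^-31·(1.26×10^-9 m)²) = 3.795×10^-20 J.
Then E_4 = 4²·E_1 = 16·3.795×10^-20 J = 6.07×10^-19 J.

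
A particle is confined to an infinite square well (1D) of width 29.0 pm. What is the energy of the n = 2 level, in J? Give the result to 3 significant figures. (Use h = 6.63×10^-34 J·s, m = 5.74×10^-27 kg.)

E_2 = 4.55×10^-20 J

For an infinite well E_n = n²h²/(8mL²), so E_1 = h²/(8mL²) = (6.63×10^-34)²/(8·5.74×10^-27·(2.90×10^-11 m)²) = 1.138×10^-20 J.
Then E_2 = 2²·E_1 = 4·1.138×10^-20 J = 4.55×10^-20 J.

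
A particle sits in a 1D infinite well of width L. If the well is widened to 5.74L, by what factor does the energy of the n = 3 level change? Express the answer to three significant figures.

0.0304

E_n ∝ 1/L², so the energy scales by 1/5.74² = 0.0304.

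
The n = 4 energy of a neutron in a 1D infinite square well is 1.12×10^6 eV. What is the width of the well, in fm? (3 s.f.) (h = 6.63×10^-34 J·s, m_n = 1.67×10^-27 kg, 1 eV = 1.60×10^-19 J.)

From E_n = n²h²/(8m_nL²), L = n·h/√(8m_nE_n).
E_4 = 1.12×10^6 eV = 1.792×10^-13 J, so L = 4·6.63×10^-34/√(8·1.67×10^-27·1.792×10^-13) = 5.42×10^-14 m = 54.2 fm.

L = 54.2 fm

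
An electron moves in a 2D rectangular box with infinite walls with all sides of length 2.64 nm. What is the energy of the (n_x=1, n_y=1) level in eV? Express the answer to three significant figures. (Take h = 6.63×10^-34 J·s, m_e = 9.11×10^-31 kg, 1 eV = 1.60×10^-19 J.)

For a 2D rectangular well E = (h²/8m_e)·Σ n_i²/L_i² = (6.63×10^-34)²/(8·9.11×10^-31) · [1²/(2.64 nm)² + 1²/(2.64 nm)²].
Evaluating gives E = 1.731×10^-20 J = 0.108 eV.

E = 0.108 eV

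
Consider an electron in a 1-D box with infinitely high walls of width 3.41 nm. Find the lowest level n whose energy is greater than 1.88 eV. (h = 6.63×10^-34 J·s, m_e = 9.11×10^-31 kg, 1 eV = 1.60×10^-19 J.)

E_1 = h²/(8m_eL²) = 5.187×10^-21 J = 0.03242 eV.
Need n² > 1.88/0.03242 = 57.99, i.e. n > 7.615.
The smallest integer satisfying this is n = 8.

n = 8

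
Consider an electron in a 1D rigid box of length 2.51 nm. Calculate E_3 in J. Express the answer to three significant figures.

For an infinite well E_n = n²h²/(8m_eL²), so E_1 = h²/(8m_eL²) = (6.626×10^-34)²/(8·9.109×10^-31·(2.51×10^-9 m)²) = 9.563×10^-21 J.
Then E_3 = 3²·E_1 = 9·9.563×10^-21 J = 8.61×10^-20 J.

E_3 = 8.61×10^-20 J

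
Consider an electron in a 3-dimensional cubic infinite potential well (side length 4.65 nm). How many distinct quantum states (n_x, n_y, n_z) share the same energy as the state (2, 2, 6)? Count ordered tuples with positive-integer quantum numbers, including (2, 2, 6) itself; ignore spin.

degeneracy = 3

The level has n_x² + n_y² + n_z² = 44. The ordered positive-integer solutions are (2, 2, 6), (2, 6, 2), (6, 2, 2).
That gives 3 states.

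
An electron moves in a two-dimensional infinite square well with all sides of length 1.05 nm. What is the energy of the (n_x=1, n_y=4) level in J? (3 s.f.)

For a 2D rectangular well E = (h²/8m_e)·Σ n_i²/L_i² = (6.626×10^-34)²/(8·9.109×10^-31) · [1²/(1.05 nm)² + 4²/(1.05 nm)²].
Evaluating gives E = 9.29×10^-19 J.

E = 9.29×10^-19 J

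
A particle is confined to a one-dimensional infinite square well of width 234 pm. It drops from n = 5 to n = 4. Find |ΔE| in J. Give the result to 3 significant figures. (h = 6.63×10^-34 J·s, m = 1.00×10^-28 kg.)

E_1 = h²/(8mL²) = 1.003×10^-20 J.
|ΔE| = |5² − 4²|·E_1 = 9·1.003×10^-20 J = 9.03×10^-20 J.

|ΔE| = 9.03×10^-20 J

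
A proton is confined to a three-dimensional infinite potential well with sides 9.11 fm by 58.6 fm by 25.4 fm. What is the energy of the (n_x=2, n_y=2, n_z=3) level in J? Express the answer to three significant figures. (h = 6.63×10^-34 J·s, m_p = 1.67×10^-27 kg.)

For a 3D rectangular well E = (h²/8m_p)·Σ n_i²/L_i² = (6.63×10^-34)²/(8·1.67×10^-27) · [2²/(9.11 fm)² + 2²/(58.6 fm)² + 3²/(25.4 fm)²].
Evaluating gives E = 2.08×10^-12 J.

E = 2.08×10^-12 J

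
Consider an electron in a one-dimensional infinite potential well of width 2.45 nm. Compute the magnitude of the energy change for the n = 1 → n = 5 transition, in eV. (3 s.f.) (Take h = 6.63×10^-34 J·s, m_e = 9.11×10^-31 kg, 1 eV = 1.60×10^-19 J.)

|ΔE| = 1.51 eV

E_1 = h²/(8m_eL²) = 1.005×10^-20 J.
|ΔE| = |1² − 5²|·E_1 = 24·1.005×10^-20 J = 2.412×10^-19 J = 1.51 eV.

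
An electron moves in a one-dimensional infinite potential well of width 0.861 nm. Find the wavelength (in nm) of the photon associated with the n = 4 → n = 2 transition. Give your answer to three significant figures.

λ = 204 nm

E_1 = h²/(8m_eL²) = 8.127×10^-20 J, so ΔE = (4² − 2²)E_1 = 9.752×10^-19 J.
λ = hc/ΔE = (6.626×10^-34·2.998×10^8)/9.752×10^-19 = 2.04×10^-7 m = 204 nm.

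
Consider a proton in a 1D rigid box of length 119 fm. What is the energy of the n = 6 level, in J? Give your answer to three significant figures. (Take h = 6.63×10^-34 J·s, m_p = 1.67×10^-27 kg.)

E_6 = 8.36×10^-14 J

For an infinite well E_n = n²h²/(8m_pL²), so E_1 = h²/(8m_pL²) = (6.63×10^-34)²/(8·1.67×10^-27·(1.19×10^-13 m)²) = 2.323×10^-15 J.
Then E_6 = 6²·E_1 = 36·2.323×10^-15 J = 8.36×10^-14 J.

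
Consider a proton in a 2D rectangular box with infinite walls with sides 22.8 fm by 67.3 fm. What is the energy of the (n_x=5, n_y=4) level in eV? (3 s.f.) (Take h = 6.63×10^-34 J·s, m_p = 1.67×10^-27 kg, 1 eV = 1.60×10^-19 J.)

E = 1.06×10^7 eV

For a 2D rectangular well E = (h²/8m_p)·Σ n_i²/L_i² = (6.63×10^-34)²/(8·1.67×10^-27) · [5²/(22.8 fm)² + 4²/(67.3 fm)²].
Evaluating gives E = 1.699×10^-12 J = 1.06×10^7 eV.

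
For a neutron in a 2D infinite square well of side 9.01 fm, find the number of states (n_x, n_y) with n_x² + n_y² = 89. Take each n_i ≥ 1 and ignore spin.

The level has n_x² + n_y² = 89. The ordered positive-integer solutions are (5, 8), (8, 5).
That gives 2 states.

degeneracy = 2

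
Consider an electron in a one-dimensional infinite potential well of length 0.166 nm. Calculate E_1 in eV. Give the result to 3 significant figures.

E_1 = 13.6 eV

For an infinite well E_n = n²h²/(8m_eL²), so E_1 = h²/(8m_eL²) = (6.626×10^-34)²/(8·9.109×10^-31·(1.66×10^-10 m)²) = 2.186×10^-18 J.
Converting, E_1 = 2.186×10^-18 J / (1.602×10^-19 J/eV) = 13.6 eV.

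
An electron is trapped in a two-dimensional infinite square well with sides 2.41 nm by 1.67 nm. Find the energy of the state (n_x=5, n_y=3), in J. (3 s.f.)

For a 2D rectangular well E = (h²/8m_e)·Σ n_i²/L_i² = (6.626×10^-34)²/(8·9.109×10^-31) · [5²/(2.41 nm)² + 3²/(1.67 nm)²].
Evaluating gives E = 4.54×10^-19 J.

E = 4.54×10^-19 J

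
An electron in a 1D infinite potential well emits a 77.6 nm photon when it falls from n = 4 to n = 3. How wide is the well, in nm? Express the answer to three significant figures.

L = 0.406 nm

The photon carries ΔE = hc/λ = 6.626×10^-34·2.998×10^8/7.76×10^-8 m = 2.560×10^-18 J.
Since ΔE = (4² − 3²)E_1, E_1 = 3.657×10^-19 J, and L = h/√(8m_eE_1) = 4.06×10^-10 m = 0.406 nm.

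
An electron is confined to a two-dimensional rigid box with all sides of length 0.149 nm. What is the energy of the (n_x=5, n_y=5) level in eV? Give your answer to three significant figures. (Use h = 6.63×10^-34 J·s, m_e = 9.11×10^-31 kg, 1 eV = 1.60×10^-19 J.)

For a 2D rectangular well E = (h²/8m_e)·Σ n_i²/L_i² = (6.63×10^-34)²/(8·9.11×10^-31) · [5²/(0.149 nm)² + 5²/(0.149 nm)²].
Evaluating gives E = 1.358×10^-16 J = 849 eV.

E = 849 eV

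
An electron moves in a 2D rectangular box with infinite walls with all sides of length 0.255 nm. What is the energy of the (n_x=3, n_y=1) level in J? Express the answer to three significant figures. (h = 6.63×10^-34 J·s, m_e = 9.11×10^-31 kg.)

For a 2D rectangular well E = (h²/8m_e)·Σ n_i²/L_i² = (6.63×10^-34)²/(8·9.11×10^-31) · [3²/(0.255 nm)² + 1²/(0.255 nm)²].
Evaluating gives E = 9.28×10^-18 J.

E = 9.28×10^-18 J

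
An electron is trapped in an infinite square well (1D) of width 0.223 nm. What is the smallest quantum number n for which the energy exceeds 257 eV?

E_1 = h²/(8m_eL²) = 1.212×10^-18 J = 7.566 eV.
Need n² > 257/7.566 = 33.97, i.e. n > 5.828.
The smallest integer satisfying this is n = 6.

n = 6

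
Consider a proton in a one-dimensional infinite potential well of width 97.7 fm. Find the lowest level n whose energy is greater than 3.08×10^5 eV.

n = 4

E_1 = h²/(8m_pL²) = 3.437×10^-15 J = 2.145×10^4 eV.
Need n² > 3.08×10^5/2.145×10^4 = 14.36, i.e. n > 3.789.
The smallest integer satisfying this is n = 4.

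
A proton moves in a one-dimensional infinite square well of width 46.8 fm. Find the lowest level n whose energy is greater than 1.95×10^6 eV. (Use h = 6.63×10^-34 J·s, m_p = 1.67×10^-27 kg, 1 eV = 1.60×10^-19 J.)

E_1 = h²/(8m_pL²) = 1.502×10^-14 J = 9.388×10^4 eV.
Need n² > 1.95×10^6/9.388×10^4 = 20.77, i.e. n > 4.557.
The smallest integer satisfying this is n = 5.

n = 5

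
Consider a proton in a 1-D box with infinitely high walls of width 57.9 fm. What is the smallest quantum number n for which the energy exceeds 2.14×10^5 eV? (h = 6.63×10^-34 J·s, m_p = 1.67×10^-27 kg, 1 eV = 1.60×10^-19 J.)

E_1 = h²/(8m_pL²) = 9.814×10^-15 J = 6.134×10^4 eV.
Need n² > 2.14×10^5/6.134×10^4 = 3.489, i.e. n > 1.868.
The smallest integer satisfying this is n = 2.

n = 2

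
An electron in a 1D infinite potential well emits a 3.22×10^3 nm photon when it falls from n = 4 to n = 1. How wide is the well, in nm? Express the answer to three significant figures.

L = 3.83 nm

The photon carries ΔE = hc/λ = 6.626×10^-34·2.998×10^8/3.22×10^-6 m = 6.169×10^-20 J.
Since ΔE = (4² − 1²)E_1, E_1 = 4.113×10^-21 J, and L = h/√(8m_eE_1) = 3.83×10^-9 m = 3.83 nm.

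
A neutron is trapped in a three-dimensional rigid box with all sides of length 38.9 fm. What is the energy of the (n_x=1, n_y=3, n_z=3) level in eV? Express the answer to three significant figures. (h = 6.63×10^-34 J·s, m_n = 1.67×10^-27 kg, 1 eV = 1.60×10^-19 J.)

For a 3D rectangular well E = (h²/8m_n)·Σ n_i²/L_i² = (6.63×10^-34)²/(8·1.67×10^-27) · [1²/(38.9 fm)² + 3²/(38.9 fm)² + 3²/(38.9 fm)²].
Evaluating gives E = 4.131×10^-13 J = 2.58×10^6 eV.

E = 2.58×10^6 eV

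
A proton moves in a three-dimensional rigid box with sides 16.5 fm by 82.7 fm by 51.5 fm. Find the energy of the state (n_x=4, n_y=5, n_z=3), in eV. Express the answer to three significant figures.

For a 3D rectangular well E = (h²/8m_p)·Σ n_i²/L_i² = (6.626×10^-34)²/(8·1.673×10^-27) · [4²/(16.5 fm)² + 5²/(82.7 fm)² + 3²/(51.5 fm)²].
Evaluating gives E = 2.159×10^-12 J = 1.35×10^7 eV.

E = 1.35×10^7 eV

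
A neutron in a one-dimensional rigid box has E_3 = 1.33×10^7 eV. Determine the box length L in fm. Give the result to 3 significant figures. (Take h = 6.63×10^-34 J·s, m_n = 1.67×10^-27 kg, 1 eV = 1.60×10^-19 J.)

L = 11.8 fm

From E_n = n²h²/(8m_nL²), L = n·h/√(8m_nE_n).
E_3 = 1.33×10^7 eV = 2.128×10^-12 J, so L = 3·6.63×10^-34/√(8·1.67×10^-27·2.128×10^-12) = 1.18×10^-14 m = 11.8 fm.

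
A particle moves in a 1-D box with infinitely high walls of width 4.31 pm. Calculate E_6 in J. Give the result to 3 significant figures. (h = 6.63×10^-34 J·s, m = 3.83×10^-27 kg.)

For an infinite well E_n = n²h²/(8mL²), so E_1 = h²/(8mL²) = (6.63×10^-34)²/(8·3.83×10^-27·(4.31×10^-12 m)²) = 7.723×10^-19 J.
Then E_6 = 6²·E_1 = 36·7.723×10^-19 J = 2.78×10^-17 J.

E_6 = 2.78×10^-17 J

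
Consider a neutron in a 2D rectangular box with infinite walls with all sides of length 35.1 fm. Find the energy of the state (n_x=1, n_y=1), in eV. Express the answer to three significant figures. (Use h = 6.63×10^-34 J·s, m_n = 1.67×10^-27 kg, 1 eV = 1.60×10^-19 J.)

For a 2D rectangular well E = (h²/8m_n)·Σ n_i²/L_i² = (6.63×10^-34)²/(8·1.67×10^-27) · [1²/(35.1 fm)² + 1²/(35.1 fm)²].
Evaluating gives E = 5.341×10^-14 J = 3.34×10^5 eV.

E = 3.34×10^5 eV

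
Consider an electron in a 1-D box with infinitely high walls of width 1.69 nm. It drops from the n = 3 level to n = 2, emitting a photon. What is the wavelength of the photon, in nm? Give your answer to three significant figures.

λ = 1.88×10^3 nm

E_1 = h²/(8m_eL²) = 2.109×10^-20 J, so ΔE = (3² − 2²)E_1 = 1.054×10^-19 J.
λ = hc/ΔE = (6.626×10^-34·2.998×10^8)/1.054×10^-19 = 1.88×10^-6 m = 1.88×10^3 nm.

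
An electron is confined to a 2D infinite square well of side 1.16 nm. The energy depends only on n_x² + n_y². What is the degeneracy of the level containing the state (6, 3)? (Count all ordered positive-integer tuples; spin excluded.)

degeneracy = 2

The level has n_x² + n_y² = 45. The ordered positive-integer solutions are (3, 6), (6, 3).
That gives 2 states.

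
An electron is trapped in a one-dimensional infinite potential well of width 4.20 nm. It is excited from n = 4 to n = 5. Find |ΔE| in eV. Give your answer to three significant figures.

E_1 = h²/(8m_eL²) = 3.415×10^-21 J.
|ΔE| = |4² − 5²|·E_1 = 9·3.415×10^-21 J = 3.074×10^-20 J = 0.192 eV.

|ΔE| = 0.192 eV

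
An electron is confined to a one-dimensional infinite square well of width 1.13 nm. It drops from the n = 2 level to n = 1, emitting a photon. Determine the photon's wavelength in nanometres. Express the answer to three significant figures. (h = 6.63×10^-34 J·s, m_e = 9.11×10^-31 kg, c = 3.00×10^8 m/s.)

E_1 = h²/(8m_eL²) = 4.723×10^-20 J, so ΔE = (2² − 1²)E_1 = 1.417×10^-19 J.
λ = hc/ΔE = (6.63×10^-34·3.00×10^8)/1.417×10^-19 = 1.40×10^-6 m = 1.40×10^3 nm.

λ = 1.40×10^3 nm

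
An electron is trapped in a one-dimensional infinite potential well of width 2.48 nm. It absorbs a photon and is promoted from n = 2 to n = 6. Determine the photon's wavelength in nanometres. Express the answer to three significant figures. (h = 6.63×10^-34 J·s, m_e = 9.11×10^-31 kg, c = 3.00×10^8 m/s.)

E_1 = h²/(8m_eL²) = 9.807×10^-21 J, so ΔE = (6² − 2²)E_1 = 3.138×10^-19 J.
λ = hc/ΔE = (6.63×10^-34·3.00×10^8)/3.138×10^-19 = 6.34×10^-7 m = 634 nm.

λ = 634 nm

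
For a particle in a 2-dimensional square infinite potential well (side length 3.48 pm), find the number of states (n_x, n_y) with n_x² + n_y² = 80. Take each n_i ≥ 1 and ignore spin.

The level has n_x² + n_y² = 80. The ordered positive-integer solutions are (4, 8), (8, 4).
That gives 2 states.

degeneracy = 2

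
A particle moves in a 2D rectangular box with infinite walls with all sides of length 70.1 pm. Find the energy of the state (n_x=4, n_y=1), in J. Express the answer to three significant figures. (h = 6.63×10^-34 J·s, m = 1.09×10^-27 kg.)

For a 2D rectangular well E = (h²/8m)·Σ n_i²/L_i² = (6.63×10^-34)²/(8·1.09×10^-27) · [4²/(70.1 pm)² + 1²/(70.1 pm)²].
Evaluating gives E = 1.74×10^-19 J.

E = 1.74×10^-19 J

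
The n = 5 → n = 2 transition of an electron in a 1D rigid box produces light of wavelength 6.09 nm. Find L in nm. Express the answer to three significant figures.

The photon carries ΔE = hc/λ = 6.626×10^-34·2.998×10^8/6.09×10^-9 m = 3.262×10^-17 J.
Since ΔE = (5² − 2²)E_1, E_1 = 1.553×10^-18 J, and L = h/√(8m_eE_1) = 1.97×10^-10 m = 0.197 nm.

L = 0.197 nm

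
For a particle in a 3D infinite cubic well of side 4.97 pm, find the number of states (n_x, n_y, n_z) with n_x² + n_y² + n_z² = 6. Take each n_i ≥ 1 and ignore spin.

degeneracy = 3

The level has n_x² + n_y² + n_z² = 6. The ordered positive-integer solutions are (1, 1, 2), (1, 2, 1), (2, 1, 1).
That gives 3 states.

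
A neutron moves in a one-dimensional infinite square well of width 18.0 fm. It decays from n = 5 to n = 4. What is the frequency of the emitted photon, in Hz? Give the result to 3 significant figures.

E_1 = h²/(8m_nL²) = 1.011×10^-13 J and ΔE = (5² − 4²)E_1 = 9.099×10^-13 J.
f = ΔE/h = 9.099×10^-13/6.626×10^-34 = 1.37×10^21 Hz.

f = 1.37×10^21 Hz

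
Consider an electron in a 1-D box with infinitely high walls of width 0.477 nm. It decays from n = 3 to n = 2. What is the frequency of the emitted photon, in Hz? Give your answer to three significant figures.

f = 2.00×10^15 Hz

E_1 = h²/(8m_eL²) = 2.648×10^-19 J and ΔE = (3² − 2²)E_1 = 1.324×10^-18 J.
f = ΔE/h = 1.324×10^-18/6.626×10^-34 = 2.00×10^15 Hz.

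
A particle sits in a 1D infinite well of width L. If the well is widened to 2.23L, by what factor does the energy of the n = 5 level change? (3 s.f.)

0.201

E_n ∝ 1/L², so the energy scales by 1/2.23² = 0.201.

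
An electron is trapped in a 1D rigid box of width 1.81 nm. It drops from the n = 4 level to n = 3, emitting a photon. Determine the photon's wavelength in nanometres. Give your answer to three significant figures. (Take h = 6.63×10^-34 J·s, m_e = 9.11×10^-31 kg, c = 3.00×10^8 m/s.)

λ = 1.54×10^3 nm

E_1 = h²/(8m_eL²) = 1.841×10^-20 J, so ΔE = (4² − 3²)E_1 = 1.289×10^-19 J.
λ = hc/ΔE = (6.63×10^-34·3.00×10^8)/1.289×10^-19 = 1.54×10^-6 m = 1.54×10^3 nm.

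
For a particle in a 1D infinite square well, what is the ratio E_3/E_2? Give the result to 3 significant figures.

2.25

E_n ∝ n², so E_3/E_2 = 3²/2² = 9/4 = 2.25.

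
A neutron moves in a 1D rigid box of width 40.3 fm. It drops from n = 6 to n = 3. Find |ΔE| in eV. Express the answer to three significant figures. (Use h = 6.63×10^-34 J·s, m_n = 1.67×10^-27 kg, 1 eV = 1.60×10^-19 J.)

E_1 = h²/(8m_nL²) = 2.026×10^-14 J.
|ΔE| = |6² − 3²|·E_1 = 27·2.026×10^-14 J = 5.470×10^-13 J = 3.42×10^6 eV.

|ΔE| = 3.42×10^6 eV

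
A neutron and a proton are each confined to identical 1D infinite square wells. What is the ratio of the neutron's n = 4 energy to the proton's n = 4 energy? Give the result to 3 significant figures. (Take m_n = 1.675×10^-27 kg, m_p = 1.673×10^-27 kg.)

0.999

E_n ∝ 1/m at fixed n and L, so the ratio is m_p/m_n = 1.673×10^-27/1.675×10^-27 = 0.999.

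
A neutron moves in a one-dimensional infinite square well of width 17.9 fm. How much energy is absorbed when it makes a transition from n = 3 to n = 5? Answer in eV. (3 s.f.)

|ΔE| = 1.02×10^7 eV

E_1 = h²/(8m_nL²) = 1.023×10^-13 J.
|ΔE| = |3² − 5²|·E_1 = 16·1.023×10^-13 J = 1.637×10^-12 J = 1.02×10^7 eV.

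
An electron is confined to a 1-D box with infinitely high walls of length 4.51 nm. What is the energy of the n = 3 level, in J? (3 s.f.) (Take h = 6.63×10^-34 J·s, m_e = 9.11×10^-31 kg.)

E_3 = 2.67×10^-20 J

For an infinite well E_n = n²h²/(8m_eL²), so E_1 = h²/(8m_eL²) = (6.63×10^-34)²/(8·9.11×10^-31·(4.51×10^-9 m)²) = 2.965×10^-21 J.
Then E_3 = 3²·E_1 = 9·2.965×10^-21 J = 2.67×10^-20 J.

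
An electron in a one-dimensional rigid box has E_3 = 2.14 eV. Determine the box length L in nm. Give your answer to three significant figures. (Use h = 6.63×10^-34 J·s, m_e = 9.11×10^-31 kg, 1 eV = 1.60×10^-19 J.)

From E_n = n²h²/(8m_eL²), L = n·h/√(8m_eE_n).
E_3 = 2.14 eV = 3.424×10^-19 J, so L = 3·6.63×10^-34/√(8·9.11×10^-31·3.424×10^-19) = 1.26×10^-9 m = 1.26 nm.

L = 1.26 nm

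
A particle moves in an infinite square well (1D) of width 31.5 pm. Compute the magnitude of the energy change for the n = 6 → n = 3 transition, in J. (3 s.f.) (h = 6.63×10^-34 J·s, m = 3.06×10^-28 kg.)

|ΔE| = 4.89×10^-18 J

E_1 = h²/(8mL²) = 1.810×10^-19 J.
|ΔE| = |6² − 3²|·E_1 = 27·1.810×10^-19 J = 4.89×10^-18 J.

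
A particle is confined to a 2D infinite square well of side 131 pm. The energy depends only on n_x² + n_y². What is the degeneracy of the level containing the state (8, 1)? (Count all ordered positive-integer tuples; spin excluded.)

degeneracy = 4

The level has n_x² + n_y² = 65. The ordered positive-integer solutions are (1, 8), (4, 7), (7, 4), (8, 1).
That gives 4 states.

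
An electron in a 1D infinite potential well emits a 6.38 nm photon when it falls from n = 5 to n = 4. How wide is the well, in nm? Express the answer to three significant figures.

L = 0.132 nm

The photon carries ΔE = hc/λ = 6.626×10^-34·2.998×10^8/6.38×10^-9 m = 3.114×10^-17 J.
Since ΔE = (5² − 4²)E_1, E_1 = 3.460×10^-18 J, and L = h/√(8m_eE_1) = 1.32×10^-10 m = 0.132 nm.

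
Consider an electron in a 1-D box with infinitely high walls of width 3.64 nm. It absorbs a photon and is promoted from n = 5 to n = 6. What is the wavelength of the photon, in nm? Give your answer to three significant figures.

λ = 3.97×10^3 nm

E_1 = h²/(8m_eL²) = 4.547×10^-21 J, so ΔE = (6² − 5²)E_1 = 5.002×10^-20 J.
λ = hc/ΔE = (6.626×10^-34·2.998×10^8)/5.002×10^-20 = 3.97×10^-6 m = 3.97×10^3 nm.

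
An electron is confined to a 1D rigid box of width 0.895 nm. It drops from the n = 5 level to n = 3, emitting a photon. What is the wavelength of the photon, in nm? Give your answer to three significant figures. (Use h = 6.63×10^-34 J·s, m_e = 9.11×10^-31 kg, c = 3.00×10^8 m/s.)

E_1 = h²/(8m_eL²) = 7.530×10^-20 J, so ΔE = (5² − 3²)E_1 = 1.205×10^-18 J.
λ = hc/ΔE = (6.63×10^-34·3.00×10^8)/1.205×10^-18 = 1.65×10^-7 m = 165 nm.

λ = 165 nm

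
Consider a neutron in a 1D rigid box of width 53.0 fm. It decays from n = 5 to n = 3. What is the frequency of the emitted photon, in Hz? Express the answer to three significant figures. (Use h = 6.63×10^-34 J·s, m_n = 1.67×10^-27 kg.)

E_1 = h²/(8m_nL²) = 1.171×10^-14 J and ΔE = (5² − 3²)E_1 = 1.874×10^-13 J.
f = ΔE/h = 1.874×10^-13/6.63×10^-34 = 2.83×10^20 Hz.

f = 2.83×10^20 Hz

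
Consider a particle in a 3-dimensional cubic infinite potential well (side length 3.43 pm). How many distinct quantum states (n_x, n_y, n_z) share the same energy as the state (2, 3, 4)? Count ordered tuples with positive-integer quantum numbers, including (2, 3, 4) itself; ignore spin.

The level has n_x² + n_y² + n_z² = 29. The ordered positive-integer solutions are (2, 3, 4), (2, 4, 3), (3, 2, 4), (3, 4, 2), (4, 2, 3), (4, 3, 2).
That gives 6 states.

degeneracy = 6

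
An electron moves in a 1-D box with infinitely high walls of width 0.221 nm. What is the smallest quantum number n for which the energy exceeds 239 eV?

E_1 = h²/(8m_eL²) = 1.234×10^-18 J = 7.703 eV.
Need n² > 239/7.703 = 31.03, i.e. n > 5.570.
The smallest integer satisfying this is n = 6.

n = 6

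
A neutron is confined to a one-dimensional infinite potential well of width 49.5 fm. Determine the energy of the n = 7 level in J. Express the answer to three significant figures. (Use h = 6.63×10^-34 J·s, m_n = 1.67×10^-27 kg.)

For an infinite well E_n = n²h²/(8m_nL²), so E_1 = h²/(8m_nL²) = (6.63×10^-34)²/(8·1.67×10^-27·(4.95×10^-14 m)²) = 1.343×10^-14 J.
Then E_7 = 7²·E_1 = 49·1.343×10^-14 J = 6.58×10^-13 J.

E_7 = 6.58×10^-13 J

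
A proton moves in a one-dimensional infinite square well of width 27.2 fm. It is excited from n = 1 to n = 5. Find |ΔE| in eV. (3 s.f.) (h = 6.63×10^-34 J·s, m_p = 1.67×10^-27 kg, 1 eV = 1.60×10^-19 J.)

E_1 = h²/(8m_pL²) = 4.447×10^-14 J.
|ΔE| = |1² − 5²|·E_1 = 24·4.447×10^-14 J = 1.067×10^-12 J = 6.67×10^6 eV.

|ΔE| = 6.67×10^6 eV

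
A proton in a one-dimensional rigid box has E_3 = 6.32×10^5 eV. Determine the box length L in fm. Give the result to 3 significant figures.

L = 54.0 fm

From E_n = n²h²/(8m_pL²), L = n·h/√(8m_pE_n).
E_3 = 6.32×10^5 eV = 1.012×10^-13 J, so L = 3·6.626×10^-34/√(8·1.673×10^-27·1.012×10^-13) = 5.40×10^-14 m = 54.0 fm.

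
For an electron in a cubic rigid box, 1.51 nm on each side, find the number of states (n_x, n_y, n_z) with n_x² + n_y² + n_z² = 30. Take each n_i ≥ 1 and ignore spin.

degeneracy = 6

The level has n_x² + n_y² + n_z² = 30. The ordered positive-integer solutions are (1, 2, 5), (1, 5, 2), (2, 1, 5), (2, 5, 1), (5, 1, 2), (5, 2, 1).
That gives 6 states.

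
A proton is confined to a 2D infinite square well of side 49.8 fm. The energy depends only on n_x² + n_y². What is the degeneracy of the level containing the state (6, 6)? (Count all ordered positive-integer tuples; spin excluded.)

The level has n_x² + n_y² = 72. The ordered positive-integer solutions are (6, 6).
That gives 1 state.

degeneracy = 1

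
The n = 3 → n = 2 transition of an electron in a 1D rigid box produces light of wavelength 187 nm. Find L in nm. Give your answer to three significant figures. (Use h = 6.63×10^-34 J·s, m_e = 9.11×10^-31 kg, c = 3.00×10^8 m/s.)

The photon carries ΔE = hc/λ = 6.63×10^-34·3.00×10^8/1.87×10^-7 m = 1.064×10^-18 J.
Since ΔE = (3² − 2²)E_1, E_1 = 2.128×10^-19 J, and L = h/√(8m_eE_1) = 5.32×10^-10 m = 0.532 nm.

L = 0.532 nm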